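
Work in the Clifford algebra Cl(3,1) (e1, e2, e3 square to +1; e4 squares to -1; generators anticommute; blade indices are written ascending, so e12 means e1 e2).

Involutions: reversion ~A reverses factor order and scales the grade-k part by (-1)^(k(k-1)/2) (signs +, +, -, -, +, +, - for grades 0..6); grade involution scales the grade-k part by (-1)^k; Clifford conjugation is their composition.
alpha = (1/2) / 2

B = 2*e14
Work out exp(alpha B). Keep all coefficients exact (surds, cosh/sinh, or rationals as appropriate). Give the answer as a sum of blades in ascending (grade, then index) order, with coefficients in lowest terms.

B^2 = (2)^2*(e14)^2 = 4*(+1) = 4 (a basis 2-blade squares to minus the product of its generators' squares).
B^2 = 4 — a positive square means the series sums to a boost: l = 2, alpha*l = 1/2, so exp(alpha B) = cosh(1/2) + (sinh(1/2)/2)*B = cosh(1/2) + (sinh(1/2)/2)*B.
Answer: cosh(1/2) + sinh(1/2)*e14


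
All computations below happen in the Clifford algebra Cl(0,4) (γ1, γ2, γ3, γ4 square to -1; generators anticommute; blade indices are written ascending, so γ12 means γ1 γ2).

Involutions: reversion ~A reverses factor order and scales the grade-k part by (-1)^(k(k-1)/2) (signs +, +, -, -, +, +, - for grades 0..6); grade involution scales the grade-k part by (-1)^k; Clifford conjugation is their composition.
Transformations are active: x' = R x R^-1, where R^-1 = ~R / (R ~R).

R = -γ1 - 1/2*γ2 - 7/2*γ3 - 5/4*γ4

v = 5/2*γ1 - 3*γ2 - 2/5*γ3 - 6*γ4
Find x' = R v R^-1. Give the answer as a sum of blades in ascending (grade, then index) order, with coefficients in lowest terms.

~R = -γ1 - 1/2*γ2 - 7/2*γ3 - 5/4*γ4, and R ~R = -241/16, so R^-1 = ~R / (-241/16).
R v = -79/10 + 17/4*γ12 + 183/20*γ13 + 73/8*γ14 - 103/10*γ23 - 3/4*γ24 + 41/2*γ34
Answer: -8553/2410*γ1 + 2983/1205*γ2 - 3942/1205*γ3 + 1130/241*γ4


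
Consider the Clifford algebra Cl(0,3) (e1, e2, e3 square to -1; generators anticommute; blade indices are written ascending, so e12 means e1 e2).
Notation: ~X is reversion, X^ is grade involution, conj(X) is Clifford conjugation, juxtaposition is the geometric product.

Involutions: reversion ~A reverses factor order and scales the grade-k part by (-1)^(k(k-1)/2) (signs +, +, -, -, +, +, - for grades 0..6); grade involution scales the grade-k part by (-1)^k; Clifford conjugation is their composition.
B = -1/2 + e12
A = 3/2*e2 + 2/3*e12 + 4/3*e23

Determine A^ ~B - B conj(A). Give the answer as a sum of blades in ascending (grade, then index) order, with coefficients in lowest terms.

first term: 2/3 + 3/2*e1 + 3/4*e2 - 1/3*e12 - 4/3*e13 - 2/3*e23
second term: 2/3 + 3/2*e1 + 3/4*e2 + 1/3*e12 + 4/3*e13 + 2/3*e23
Answer: -2/3*e12 - 8/3*e13 - 4/3*e23


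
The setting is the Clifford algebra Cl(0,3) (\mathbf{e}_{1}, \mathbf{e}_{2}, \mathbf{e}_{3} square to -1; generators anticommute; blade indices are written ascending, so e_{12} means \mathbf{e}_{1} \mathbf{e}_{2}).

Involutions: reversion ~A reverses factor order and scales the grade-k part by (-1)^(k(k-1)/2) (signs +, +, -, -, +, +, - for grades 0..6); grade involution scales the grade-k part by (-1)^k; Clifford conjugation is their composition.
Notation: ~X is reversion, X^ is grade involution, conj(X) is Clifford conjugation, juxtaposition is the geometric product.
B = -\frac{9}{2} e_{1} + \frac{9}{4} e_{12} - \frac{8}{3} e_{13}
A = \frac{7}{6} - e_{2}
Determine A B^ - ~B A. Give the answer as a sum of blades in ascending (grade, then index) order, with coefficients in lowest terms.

first term: 3 e_{1} + \frac{57}{8} e_{12} - \frac{28}{9} e_{13} - \frac{8}{3} e_{123}
second term: -\frac{15}{2} e_{1} + \frac{15}{8} e_{12} + \frac{28}{9} e_{13} + \frac{8}{3} e_{123}
Answer: \frac{21}{2} e_{1} + \frac{21}{4} e_{12} - \frac{56}{9} e_{13} - \frac{16}{3} e_{123}


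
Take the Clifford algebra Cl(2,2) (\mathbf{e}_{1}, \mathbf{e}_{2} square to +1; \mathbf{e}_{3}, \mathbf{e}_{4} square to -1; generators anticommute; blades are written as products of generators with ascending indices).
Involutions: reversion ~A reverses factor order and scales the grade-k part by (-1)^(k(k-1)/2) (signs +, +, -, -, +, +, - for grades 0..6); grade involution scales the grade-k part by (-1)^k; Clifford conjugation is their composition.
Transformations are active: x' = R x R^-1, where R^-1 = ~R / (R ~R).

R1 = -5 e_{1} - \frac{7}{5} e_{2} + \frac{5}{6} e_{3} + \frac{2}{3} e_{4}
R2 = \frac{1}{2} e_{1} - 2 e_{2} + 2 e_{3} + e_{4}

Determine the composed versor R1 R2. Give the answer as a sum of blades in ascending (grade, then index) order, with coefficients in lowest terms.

Distribute over the terms of R1 (each basis-blade product reordered to ascending indices, repeated generators contracted through their squares):
(-5 e_{1}) R2 = -\frac{5}{2} + 10 e_{1} e_{2} - 10 e_{1} e_{3} - 5 e_{1} e_{4}
(-\frac{7}{5} e_{2}) R2 = \frac{14}{5} + \frac{7}{10} e_{1} e_{2} - \frac{14}{5} e_{2} e_{3} - \frac{7}{5} e_{2} e_{4}
(\frac{5}{6} e_{3}) R2 = -\frac{5}{3} - \frac{5}{12} e_{1} e_{3} + \frac{5}{3} e_{2} e_{3} + \frac{5}{6} e_{3} e_{4}
(\frac{2}{3} e_{4}) R2 = -\frac{2}{3} - \frac{1}{3} e_{1} e_{4} + \frac{4}{3} e_{2} e_{4} - \frac{4}{3} e_{3} e_{4}
Summing the partial products and collecting blades:
Answer: -\frac{61}{30} + \frac{107}{10} e_{1} e_{2} - \frac{125}{12} e_{1} e_{3} - \frac{16}{3} e_{1} e_{4} - \frac{17}{15} e_{2} e_{3} - \frac{1}{15} e_{2} e_{4} - \frac{1}{2} e_{3} e_{4}


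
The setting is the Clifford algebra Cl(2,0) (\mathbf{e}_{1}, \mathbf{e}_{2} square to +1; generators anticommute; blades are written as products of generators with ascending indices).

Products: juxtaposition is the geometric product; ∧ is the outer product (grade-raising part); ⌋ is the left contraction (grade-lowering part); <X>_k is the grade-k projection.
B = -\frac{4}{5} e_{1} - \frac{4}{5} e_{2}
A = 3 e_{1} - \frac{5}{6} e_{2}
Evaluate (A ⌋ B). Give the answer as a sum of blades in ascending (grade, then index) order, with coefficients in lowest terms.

step 1: -\frac{26}{15}
Answer: -\frac{26}{15}


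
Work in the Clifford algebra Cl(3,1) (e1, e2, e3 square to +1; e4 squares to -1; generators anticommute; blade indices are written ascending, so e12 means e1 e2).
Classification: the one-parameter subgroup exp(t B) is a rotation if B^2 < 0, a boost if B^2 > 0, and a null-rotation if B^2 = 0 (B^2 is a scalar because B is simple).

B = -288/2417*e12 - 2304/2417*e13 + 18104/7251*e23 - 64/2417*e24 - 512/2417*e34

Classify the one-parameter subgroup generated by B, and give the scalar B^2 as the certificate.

B^2 term by term: the squares give (-288/2417)^2*(e12)^2 + (-2304/2417)^2*(e13)^2 + (18104/7251)^2*(e23)^2 + (-64/2417)^2*(e24)^2 + (-512/2417)^2*(e34)^2 = 82944/5841889*(-1) + 5308416/5841889*(-1) + 327754816/52577001*(-1) + 4096/5841889*(+1) + 262144/5841889*(+1) = -64/9 (each basis 2-blade squares to minus the product of its generators' squares); cross terms between blades sharing an index anticommute and cancel; the commuting (index-disjoint) pairs give grade-4 terms 2*c*c'*(blade product), which cancel blade by blade — e1234: 294912/5841889 - 294912/5841889 = 0 — confirming B is simple. So B^2 = -64/9.
Answer: rotation, certificate B^2 = -64/9. The class reads off the invariant scalar -64/9 directly.


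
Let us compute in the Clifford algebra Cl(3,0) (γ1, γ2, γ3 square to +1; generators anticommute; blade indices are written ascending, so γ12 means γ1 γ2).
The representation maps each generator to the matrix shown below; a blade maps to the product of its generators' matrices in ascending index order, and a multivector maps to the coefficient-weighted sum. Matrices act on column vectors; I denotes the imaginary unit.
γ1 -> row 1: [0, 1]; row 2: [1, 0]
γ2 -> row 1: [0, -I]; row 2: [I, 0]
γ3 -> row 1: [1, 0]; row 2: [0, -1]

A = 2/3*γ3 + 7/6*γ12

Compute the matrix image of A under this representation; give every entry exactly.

Bivector images (products of the table entries): rho(γ12) = rho(γ1)rho(γ2) = row 1: [I, 0]; row 2: [0, -I].
M = (2/3)*rho(γ3) + (7/6)*rho(γ12), summed entrywise:
Answer: row 1: [2/3 + 7*I/6, 0]; row 2: [0, -2/3 - 7*I/6]


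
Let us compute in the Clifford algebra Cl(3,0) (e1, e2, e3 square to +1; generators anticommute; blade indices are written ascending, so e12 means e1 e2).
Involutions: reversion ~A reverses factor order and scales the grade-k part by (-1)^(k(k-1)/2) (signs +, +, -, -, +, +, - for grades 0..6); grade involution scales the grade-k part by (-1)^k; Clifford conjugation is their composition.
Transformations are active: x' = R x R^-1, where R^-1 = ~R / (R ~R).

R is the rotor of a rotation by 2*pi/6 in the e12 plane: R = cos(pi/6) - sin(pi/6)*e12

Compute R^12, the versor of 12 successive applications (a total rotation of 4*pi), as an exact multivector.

The rotor phase is half the rotation angle and phases add under composition, so 12 steps in the e12 plane accumulate phase 12*(pi/6) = 2*pi: R^12 = cos(2*pi) - sin(2*pi)*e12.
cos(2*pi) = 1 and sin(2*pi) = 0, so R^12 = 1. The total rotation 4*pi is 2 full turns, so every vector returns to itself, yet the rotor is +1, back on the identity sheet (an even number of 2*pi turns).
Answer: 1


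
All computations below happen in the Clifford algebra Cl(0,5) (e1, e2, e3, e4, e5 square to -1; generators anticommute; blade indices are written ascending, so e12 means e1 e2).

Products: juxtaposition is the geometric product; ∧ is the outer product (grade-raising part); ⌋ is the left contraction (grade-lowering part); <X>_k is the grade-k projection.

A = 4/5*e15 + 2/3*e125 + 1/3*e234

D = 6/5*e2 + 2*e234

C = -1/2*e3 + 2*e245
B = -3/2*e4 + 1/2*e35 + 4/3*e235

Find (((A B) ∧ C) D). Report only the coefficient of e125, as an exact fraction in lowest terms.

step 1: 58/45*e13 + 1/2*e23 - 4/9*e45 - 11/15*e123 + 6/5*e145 + 1/6*e245 + e1245
step 2: 2/9*e345 - 3/5*e1345 - 1/12*e2345 - 277/90*e12345
step 3: 1/6*e5 + 277/45*e15 + 4/9*e25 - 6/5*e125 - 1/10*e345 - 277/75*e1345 - 4/15*e2345 + 18/25*e12345
Answer: -6/5


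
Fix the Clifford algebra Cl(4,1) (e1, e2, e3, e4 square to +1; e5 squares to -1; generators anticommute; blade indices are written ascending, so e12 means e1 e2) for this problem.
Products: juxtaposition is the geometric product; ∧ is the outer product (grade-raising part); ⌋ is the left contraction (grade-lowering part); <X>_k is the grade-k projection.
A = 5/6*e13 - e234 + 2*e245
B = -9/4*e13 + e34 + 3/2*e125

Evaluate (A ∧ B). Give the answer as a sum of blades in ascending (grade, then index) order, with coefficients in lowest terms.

step 1: 9/2*e12345
Answer: 9/2*e12345


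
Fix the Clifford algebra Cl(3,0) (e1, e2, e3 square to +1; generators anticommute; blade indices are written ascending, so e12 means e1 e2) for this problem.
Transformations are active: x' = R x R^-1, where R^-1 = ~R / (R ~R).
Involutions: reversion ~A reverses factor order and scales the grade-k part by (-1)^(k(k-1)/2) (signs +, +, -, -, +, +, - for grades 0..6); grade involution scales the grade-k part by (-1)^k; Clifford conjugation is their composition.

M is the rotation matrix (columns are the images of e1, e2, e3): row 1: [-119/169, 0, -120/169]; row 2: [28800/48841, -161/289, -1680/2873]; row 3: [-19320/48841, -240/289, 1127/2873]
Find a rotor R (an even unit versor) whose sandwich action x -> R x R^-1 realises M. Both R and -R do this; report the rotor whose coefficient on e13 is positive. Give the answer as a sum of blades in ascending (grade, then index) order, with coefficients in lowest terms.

Method: write R = a + b12*e12 + b13*e13 + b23*e23 with a^2 + b12^2 + b13^2 + b23^2 = 1 (so R^-1 = ~R). Expanding the columns R e_j ~R gives tr M = 4a^2 - 1 and, from the antisymmetric part, M21 - M12 = -4a*b12, M13 - M31 = 4a*b13, M32 - M23 = -4a*b23.
Here tr M = -42441/48841, so a^2 = (1 + tr M)/4 = 1600/48841 and a = ±40/221. Taking a = 40/221: M21 - M12 = 28800/48841, M13 - M31 = -15360/48841, M32 - M23 = -12000/48841, giving b12 = -180/221, b13 = -96/221, b23 = 75/221, i.e. R = 40/221 - 180/221*e12 - 96/221*e13 + 75/221*e23.
Its e13 coefficient is negative, so report the other preimage -R.
Answer: -40/221 + 180/221*e12 + 96/221*e13 - 75/221*e23. Why the constraint matters: R and -R act identically through the sandwich — M has trace -42441/48841 either way — so only the sign condition on e13 picks one of the two preimages.


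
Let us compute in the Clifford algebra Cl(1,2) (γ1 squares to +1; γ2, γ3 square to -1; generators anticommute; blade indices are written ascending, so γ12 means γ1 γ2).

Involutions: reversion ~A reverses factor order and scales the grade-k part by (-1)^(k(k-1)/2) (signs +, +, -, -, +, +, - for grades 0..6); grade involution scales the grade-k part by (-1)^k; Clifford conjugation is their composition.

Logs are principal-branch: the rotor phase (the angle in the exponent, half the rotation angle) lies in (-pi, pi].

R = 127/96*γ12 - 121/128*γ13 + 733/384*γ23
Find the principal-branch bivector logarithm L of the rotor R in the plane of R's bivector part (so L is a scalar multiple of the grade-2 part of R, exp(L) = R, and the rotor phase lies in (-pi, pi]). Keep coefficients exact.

The scalar part of R is 0, and that scalar determines the rotor phase on the principal branch; recovering the unit plane as bivector-part over sine of the phase gives L = phase * plane.
Concretely: cos(phase) = 0 gives phase = ±pi/2, and since phase/sin(phase) is even the sign is immaterial: L = (phase/sin(phase)) * <R>_2 = (pi/2) * <R>_2.
Answer: 127*pi/192*γ12 - 121*pi/256*γ13 + 733*pi/768*γ23


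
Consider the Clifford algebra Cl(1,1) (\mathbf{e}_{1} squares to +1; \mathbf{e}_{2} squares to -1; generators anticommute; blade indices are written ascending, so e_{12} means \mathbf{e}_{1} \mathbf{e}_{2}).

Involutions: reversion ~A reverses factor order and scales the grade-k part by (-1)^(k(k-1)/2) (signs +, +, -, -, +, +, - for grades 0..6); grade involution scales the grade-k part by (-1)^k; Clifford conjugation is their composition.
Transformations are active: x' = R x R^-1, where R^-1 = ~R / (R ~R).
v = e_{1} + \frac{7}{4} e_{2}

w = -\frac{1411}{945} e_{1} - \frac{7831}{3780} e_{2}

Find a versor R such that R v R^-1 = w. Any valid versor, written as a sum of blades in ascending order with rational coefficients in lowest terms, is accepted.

R = v + w = -\frac{466}{945} e_{1} - \frac{304}{945} e_{2} works: the equal norms (-\frac{33}{16}) guarantee its sandwich swaps v into w.
Answer: -\frac{466}{945} e_{1} - \frac{304}{945} e_{2}


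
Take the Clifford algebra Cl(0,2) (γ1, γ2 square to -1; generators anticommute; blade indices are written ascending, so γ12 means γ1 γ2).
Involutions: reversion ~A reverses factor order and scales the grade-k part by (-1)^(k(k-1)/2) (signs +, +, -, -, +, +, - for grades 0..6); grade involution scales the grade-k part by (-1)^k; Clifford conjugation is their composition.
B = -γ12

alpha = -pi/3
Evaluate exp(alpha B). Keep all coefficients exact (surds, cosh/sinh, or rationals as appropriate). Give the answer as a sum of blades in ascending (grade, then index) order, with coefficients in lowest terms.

B^2 = (-1)^2*(γ12)^2 = 1*(-1) = -1 (a basis 2-blade squares to minus the product of its generators' squares).
B^2 = -1 — a negative square means the series sums to a rotation: l = 1, alpha*l = -pi/3, so exp(alpha B) = cos(-pi/3) + (sin(-pi/3)/1)*B = 1/2 + (-sqrt(3)/2)*B.
Answer: 1/2 + sqrt(3)/2*γ12


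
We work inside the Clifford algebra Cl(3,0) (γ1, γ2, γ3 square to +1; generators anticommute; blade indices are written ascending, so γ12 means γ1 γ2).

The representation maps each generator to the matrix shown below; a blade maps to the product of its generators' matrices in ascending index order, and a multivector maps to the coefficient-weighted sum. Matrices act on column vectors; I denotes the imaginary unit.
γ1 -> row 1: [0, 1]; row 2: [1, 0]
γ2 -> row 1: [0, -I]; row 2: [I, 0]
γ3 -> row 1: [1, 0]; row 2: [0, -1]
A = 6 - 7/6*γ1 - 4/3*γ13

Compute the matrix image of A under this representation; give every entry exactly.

Bivector images (products of the table entries): rho(γ13) = rho(γ1)rho(γ3) = row 1: [0, -1]; row 2: [1, 0].
M = (6)*1 + (-7/6)*rho(γ1) + (-4/3)*rho(γ13), summed entrywise (1 is the identity matrix):
Answer: row 1: [6, 1/6]; row 2: [-5/2, 6]


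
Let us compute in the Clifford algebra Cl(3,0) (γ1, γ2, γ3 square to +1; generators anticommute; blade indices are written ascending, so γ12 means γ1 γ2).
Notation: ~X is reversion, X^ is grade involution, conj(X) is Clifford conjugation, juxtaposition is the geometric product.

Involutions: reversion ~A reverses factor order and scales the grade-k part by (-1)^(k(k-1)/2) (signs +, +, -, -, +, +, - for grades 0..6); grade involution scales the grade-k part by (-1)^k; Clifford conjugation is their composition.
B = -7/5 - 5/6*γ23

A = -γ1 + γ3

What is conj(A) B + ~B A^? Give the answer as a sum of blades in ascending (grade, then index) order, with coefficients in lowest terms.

first term: -7/5*γ1 - 5/6*γ2 + 7/5*γ3 - 5/6*γ123
second term: -7/5*γ1 - 5/6*γ2 + 7/5*γ3 + 5/6*γ123
Answer: -14/5*γ1 - 5/3*γ2 + 14/5*γ3


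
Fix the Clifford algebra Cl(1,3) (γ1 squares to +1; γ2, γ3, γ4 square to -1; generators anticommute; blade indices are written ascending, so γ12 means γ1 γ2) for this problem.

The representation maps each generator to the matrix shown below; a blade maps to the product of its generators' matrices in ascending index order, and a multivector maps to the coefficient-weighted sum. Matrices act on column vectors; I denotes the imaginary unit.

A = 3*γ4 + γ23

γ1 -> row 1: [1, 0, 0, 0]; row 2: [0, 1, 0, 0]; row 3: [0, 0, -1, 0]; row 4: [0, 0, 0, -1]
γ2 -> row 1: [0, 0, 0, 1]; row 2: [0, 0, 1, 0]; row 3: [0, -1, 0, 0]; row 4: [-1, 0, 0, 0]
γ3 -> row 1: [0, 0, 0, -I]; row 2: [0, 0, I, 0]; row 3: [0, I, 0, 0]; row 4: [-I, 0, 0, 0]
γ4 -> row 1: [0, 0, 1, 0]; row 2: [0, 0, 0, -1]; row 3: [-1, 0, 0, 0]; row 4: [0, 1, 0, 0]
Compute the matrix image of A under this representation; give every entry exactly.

Bivector images (products of the table entries): rho(γ23) = rho(γ2)rho(γ3) = row 1: [-I, 0, 0, 0]; row 2: [0, I, 0, 0]; row 3: [0, 0, -I, 0]; row 4: [0, 0, 0, I].
M = (3)*rho(γ4) + (1)*rho(γ23), summed entrywise:
Answer: row 1: [-I, 0, 3, 0]; row 2: [0, I, 0, -3]; row 3: [-3, 0, -I, 0]; row 4: [0, 3, 0, I]


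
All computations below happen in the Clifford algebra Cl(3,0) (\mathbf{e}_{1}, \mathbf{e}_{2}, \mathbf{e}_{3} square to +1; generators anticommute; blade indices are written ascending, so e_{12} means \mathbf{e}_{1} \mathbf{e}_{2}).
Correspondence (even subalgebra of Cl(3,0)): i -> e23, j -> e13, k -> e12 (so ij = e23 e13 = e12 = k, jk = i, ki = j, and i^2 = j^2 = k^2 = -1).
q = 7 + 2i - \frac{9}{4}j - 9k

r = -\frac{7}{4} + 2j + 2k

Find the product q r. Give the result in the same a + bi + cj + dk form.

In blades: q = 7 - 9 e_{12} - \frac{9}{4} e_{13} + 2 e_{23}, r = -\frac{7}{4} + 2 e_{12} + 2 e_{13}.
Distribute q over r term by term (generator squares from the signature, products reordered to ascending indices): (7)*r = -\frac{49}{4} + 14 e_{12} + 14 e_{13}; (-9 e_{12})*r = 18 + \frac{63}{4} e_{12} + 18 e_{23}; (-\frac{9}{4} e_{13})*r = \frac{9}{2} + \frac{63}{16} e_{13} - \frac{9}{2} e_{23}; (2 e_{23})*r = 4 e_{12} - 4 e_{13} - \frac{7}{2} e_{23}.
Sum: \frac{41}{4} + \frac{135}{4} e_{12} + \frac{223}{16} e_{13} + 10 e_{23}; translating back through the correspondence:
Answer: \frac{41}{4} + 10i + \frac{223}{16}j + \frac{135}{4}k


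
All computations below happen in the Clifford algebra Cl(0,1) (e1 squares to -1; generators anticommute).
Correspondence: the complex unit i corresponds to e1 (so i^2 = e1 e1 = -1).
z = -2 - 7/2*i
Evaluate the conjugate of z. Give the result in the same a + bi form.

In blades: z = -2 - 7/2*e1.
Conjugation here is Clifford conjugation: the scalar is fixed and the grade-1 and grade-2 blades all flip sign, giving -2 + 7/2*e1; translating back:
Answer: -2 + 7/2*i


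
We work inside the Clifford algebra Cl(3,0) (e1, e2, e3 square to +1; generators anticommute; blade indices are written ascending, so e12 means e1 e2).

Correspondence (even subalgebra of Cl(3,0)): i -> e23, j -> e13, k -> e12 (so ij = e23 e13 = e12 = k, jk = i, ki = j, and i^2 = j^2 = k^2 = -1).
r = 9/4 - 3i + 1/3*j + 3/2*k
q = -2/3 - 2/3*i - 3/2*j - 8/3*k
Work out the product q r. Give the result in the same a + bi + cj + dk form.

In blades: q = -2/3 - 8/3*e12 - 3/2*e13 - 2/3*e23, r = 9/4 + 3/2*e12 + 1/3*e13 - 3*e23.
Distribute q over r term by term (generator squares from the signature, products reordered to ascending indices): (-2/3)*r = -3/2 - e12 - 2/9*e13 + 2*e23; (-8/3*e12)*r = 4 - 6*e12 + 8*e13 + 8/9*e23; (-3/2*e13)*r = 1/2 - 9/2*e12 - 27/8*e13 - 9/4*e23; (-2/3*e23)*r = -2 - 2/9*e12 + e13 - 3/2*e23.
Sum: 1 - 211/18*e12 + 389/72*e13 - 31/36*e23; translating back through the correspondence:
Answer: 1 - 31/36*i + 389/72*j - 211/18*k


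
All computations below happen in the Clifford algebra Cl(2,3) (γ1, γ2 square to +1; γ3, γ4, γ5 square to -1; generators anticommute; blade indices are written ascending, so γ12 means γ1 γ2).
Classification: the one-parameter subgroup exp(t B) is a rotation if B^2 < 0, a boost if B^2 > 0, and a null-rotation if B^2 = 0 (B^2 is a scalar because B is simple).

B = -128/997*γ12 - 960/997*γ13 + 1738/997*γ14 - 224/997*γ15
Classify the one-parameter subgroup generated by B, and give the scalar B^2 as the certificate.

B^2 term by term: the squares give (-128/997)^2*(γ12)^2 + (-960/997)^2*(γ13)^2 + (1738/997)^2*(γ14)^2 + (-224/997)^2*(γ15)^2 = 16384/994009*(-1) + 921600/994009*(+1) + 3020644/994009*(+1) + 50176/994009*(+1) = 4 (each basis 2-blade squares to minus the product of its generators' squares); cross terms between blades sharing an index anticommute and cancel. So B^2 = 4.
Answer: boost, certificate B^2 = 4. Because 4 is invariant under every versor sandwich, the classification follows from its sign alone.


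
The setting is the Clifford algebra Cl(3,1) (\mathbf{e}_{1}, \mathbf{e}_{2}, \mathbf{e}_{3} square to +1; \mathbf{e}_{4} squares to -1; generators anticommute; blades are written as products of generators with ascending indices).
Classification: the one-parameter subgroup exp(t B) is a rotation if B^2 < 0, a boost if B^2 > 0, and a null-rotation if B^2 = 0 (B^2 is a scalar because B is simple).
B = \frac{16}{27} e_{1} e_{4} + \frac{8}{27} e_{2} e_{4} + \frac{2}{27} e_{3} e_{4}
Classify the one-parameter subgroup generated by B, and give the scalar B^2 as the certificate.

B^2 term by term: the squares give (\frac{16}{27})^2*(e_{1} e_{4})^2 + (\frac{8}{27})^2*(e_{2} e_{4})^2 + (\frac{2}{27})^2*(e_{3} e_{4})^2 = \frac{256}{729}*(+1) + \frac{64}{729}*(+1) + \frac{4}{729}*(+1) = \frac{4}{9} (each basis 2-blade squares to minus the product of its generators' squares); cross terms between blades sharing an index anticommute and cancel. So B^2 = \frac{4}{9}.
Answer: boost, certificate B^2 = \frac{4}{9}. One invariant decides it: the square \frac{4}{9} survives every conjugation, and its sign is exactly the classification.


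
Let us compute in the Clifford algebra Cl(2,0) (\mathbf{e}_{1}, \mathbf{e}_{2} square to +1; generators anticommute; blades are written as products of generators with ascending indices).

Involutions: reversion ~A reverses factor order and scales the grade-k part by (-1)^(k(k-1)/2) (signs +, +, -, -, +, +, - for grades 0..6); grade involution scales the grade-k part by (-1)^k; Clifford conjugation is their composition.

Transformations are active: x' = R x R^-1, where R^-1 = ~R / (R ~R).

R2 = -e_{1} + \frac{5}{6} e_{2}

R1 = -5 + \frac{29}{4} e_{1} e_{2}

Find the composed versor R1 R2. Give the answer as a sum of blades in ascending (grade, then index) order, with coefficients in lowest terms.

Distribute over the terms of R1 (each basis-blade product reordered to ascending indices, repeated generators contracted through their squares):
(-5) R2 = 5 e_{1} - \frac{25}{6} e_{2}
(\frac{29}{4} e_{1} e_{2}) R2 = \frac{145}{24} e_{1} + \frac{29}{4} e_{2}
Summing the partial products and collecting blades:
Answer: \frac{265}{24} e_{1} + \frac{37}{12} e_{2}


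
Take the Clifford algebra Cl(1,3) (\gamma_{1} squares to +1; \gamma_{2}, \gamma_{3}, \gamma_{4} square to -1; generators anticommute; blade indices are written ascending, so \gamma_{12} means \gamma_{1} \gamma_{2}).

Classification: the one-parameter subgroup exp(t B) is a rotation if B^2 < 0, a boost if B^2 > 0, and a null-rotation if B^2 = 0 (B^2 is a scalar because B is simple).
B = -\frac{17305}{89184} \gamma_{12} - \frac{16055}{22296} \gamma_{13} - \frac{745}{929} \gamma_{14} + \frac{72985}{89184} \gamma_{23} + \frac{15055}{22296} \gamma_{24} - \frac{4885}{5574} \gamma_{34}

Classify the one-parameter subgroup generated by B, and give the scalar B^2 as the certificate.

B^2 term by term: the squares give (-\frac{17305}{89184})^2*(\gamma_{12})^2 + (-\frac{16055}{22296})^2*(\gamma_{13})^2 + (-\frac{745}{929})^2*(\gamma_{14})^2 + (\frac{72985}{89184})^2*(\gamma_{23})^2 + (\frac{15055}{22296})^2*(\gamma_{24})^2 + (-\frac{4885}{5574})^2*(\gamma_{34})^2 = \frac{299463025}{7953785856}*(+1) + \frac{257763025}{497111616}*(+1) + \frac{555025}{863041}*(+1) + \frac{5326810225}{7953785856}*(-1) + \frac{226653025}{497111616}*(-1) + \frac{23863225}{31069476}*(-1) = -\frac{25}{36} (each basis 2-blade squares to minus the product of its generators' squares); cross terms between blades sharing an index anticommute and cancel; the commuting (index-disjoint) pairs give grade-4 terms 2*c*c'*(blade product), which cancel blade by blade — \gamma_{1234}: \frac{84534925}{248555808} + \frac{241708025}{248555808} - \frac{54373825}{41425968} = 0 — confirming B is simple. So B^2 = -\frac{25}{36}.
Answer: rotation, certificate B^2 = -\frac{25}{36}. Note: conjugating B changes its blade decomposition but never the scalar B^2 = -\frac{25}{36}, whose sign settles the classification.


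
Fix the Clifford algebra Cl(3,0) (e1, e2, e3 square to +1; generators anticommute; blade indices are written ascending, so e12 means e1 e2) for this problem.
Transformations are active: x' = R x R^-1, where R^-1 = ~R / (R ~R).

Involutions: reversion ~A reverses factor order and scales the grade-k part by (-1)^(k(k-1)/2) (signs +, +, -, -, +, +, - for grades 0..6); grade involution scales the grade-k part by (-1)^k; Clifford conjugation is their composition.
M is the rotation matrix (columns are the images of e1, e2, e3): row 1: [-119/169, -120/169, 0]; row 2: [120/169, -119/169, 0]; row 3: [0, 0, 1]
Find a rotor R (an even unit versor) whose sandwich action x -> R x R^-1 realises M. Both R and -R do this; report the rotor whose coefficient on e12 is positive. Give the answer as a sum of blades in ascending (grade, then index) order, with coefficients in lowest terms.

Method: write R = a + b12*e12 + b13*e13 + b23*e23 with a^2 + b12^2 + b13^2 + b23^2 = 1 (so R^-1 = ~R). Expanding the columns R e_j ~R gives tr M = 4a^2 - 1 and, from the antisymmetric part, M21 - M12 = -4a*b12, M13 - M31 = 4a*b13, M32 - M23 = -4a*b23.
Here tr M = -69/169, so a^2 = (1 + tr M)/4 = 25/169 and a = ±5/13. Taking a = 5/13: M21 - M12 = 240/169, M13 - M31 = 0, M32 - M23 = 0, giving b12 = -12/13, b13 = 0, b23 = 0, i.e. R = 5/13 - 12/13*e12.
Its e12 coefficient is negative, so report the other preimage -R.
Answer: -5/13 + 12/13*e12. Sheet selection: the two-to-one cover makes ±R indistinguishable at the matrix level (trace -69/169), so uniqueness comes from the required sign on e12.


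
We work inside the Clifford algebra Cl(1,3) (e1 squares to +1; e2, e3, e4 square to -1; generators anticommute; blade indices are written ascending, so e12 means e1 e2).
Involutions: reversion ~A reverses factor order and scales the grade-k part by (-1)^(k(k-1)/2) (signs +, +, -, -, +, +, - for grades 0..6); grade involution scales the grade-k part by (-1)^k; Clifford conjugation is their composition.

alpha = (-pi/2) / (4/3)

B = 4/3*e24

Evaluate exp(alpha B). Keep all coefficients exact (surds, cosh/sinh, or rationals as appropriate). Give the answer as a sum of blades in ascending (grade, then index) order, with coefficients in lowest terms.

B^2 = (4/3)^2*(e24)^2 = 16/9*(-1) = -16/9 (a basis 2-blade squares to minus the product of its generators' squares).
B^2 = -16/9 — the series telescopes trigonometrically here: l = 4/3, alpha*l = -pi/2, so exp(alpha B) = cos(-pi/2) + (sin(-pi/2)/(4/3))*B = 0 + (-3/4)*B.
Answer: -e24


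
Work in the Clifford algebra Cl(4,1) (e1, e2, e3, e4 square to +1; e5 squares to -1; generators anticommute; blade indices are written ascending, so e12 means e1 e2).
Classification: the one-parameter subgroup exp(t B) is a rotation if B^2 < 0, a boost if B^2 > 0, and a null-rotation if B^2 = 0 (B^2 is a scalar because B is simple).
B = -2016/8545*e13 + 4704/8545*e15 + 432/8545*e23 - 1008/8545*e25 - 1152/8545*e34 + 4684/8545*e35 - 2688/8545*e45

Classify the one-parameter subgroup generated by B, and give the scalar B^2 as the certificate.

B^2 term by term: the squares give (-2016/8545)^2*(e13)^2 + (4704/8545)^2*(e15)^2 + (432/8545)^2*(e23)^2 + (-1008/8545)^2*(e25)^2 + (-1152/8545)^2*(e34)^2 + (4684/8545)^2*(e35)^2 + (-2688/8545)^2*(e45)^2 = 4064256/73017025*(-1) + 22127616/73017025*(+1) + 186624/73017025*(-1) + 1016064/73017025*(+1) + 1327104/73017025*(-1) + 21939856/73017025*(+1) + 7225344/73017025*(+1) = 16/25 (each basis 2-blade squares to minus the product of its generators' squares); cross terms between blades sharing an index anticommute and cancel; the commuting (index-disjoint) pairs give grade-4 terms 2*c*c'*(blade product), which cancel blade by blade — e1235: -4064256/73017025 + 4064256/73017025 = 0; e1345: 10838016/73017025 - 10838016/73017025 = 0; e2345: -2322432/73017025 + 2322432/73017025 = 0 — confirming B is simple. So B^2 = 16/25.
Answer: boost, certificate B^2 = 16/25. One invariant decides it: the square 16/25 survives every conjugation, and its sign is exactly the classification.


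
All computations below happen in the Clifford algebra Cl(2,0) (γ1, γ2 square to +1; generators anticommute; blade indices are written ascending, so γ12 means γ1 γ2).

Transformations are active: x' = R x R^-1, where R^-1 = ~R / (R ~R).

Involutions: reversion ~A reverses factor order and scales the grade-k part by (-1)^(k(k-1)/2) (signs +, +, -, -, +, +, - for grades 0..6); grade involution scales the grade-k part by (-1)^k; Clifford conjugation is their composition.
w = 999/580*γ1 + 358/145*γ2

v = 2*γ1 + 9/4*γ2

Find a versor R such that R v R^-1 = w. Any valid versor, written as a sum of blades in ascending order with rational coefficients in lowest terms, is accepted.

Why this works: both vectors square to 145/16, so q(v) = q(w) and R = v + w = 2159/580*γ1 + 2737/580*γ2 carries v to w — its own direction survives, the complement (v - w)/2 flips.
Answer: 2159/580*γ1 + 2737/580*γ2


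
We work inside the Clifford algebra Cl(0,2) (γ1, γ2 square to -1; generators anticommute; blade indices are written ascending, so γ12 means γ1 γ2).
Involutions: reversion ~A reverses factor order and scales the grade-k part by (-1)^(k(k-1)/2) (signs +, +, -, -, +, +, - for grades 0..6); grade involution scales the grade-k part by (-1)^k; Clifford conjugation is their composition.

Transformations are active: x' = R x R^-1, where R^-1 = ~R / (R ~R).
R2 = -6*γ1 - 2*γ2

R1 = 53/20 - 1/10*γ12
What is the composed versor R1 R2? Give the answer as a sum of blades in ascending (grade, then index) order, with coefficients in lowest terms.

Distribute over the terms of R1 (each basis-blade product reordered to ascending indices, repeated generators contracted through their squares):
(53/20) R2 = -159/10*γ1 - 53/10*γ2
(-1/10*γ12) R2 = -1/5*γ1 + 3/5*γ2
Summing the partial products and collecting blades:
Answer: -161/10*γ1 - 47/10*γ2


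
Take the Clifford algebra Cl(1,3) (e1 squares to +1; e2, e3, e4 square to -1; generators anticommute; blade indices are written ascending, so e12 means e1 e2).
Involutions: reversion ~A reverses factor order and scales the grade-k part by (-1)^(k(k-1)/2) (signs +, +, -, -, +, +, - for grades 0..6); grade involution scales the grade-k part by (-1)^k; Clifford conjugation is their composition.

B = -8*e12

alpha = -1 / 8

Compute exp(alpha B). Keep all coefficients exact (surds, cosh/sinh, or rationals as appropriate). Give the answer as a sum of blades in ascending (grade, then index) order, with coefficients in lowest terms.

B^2 = (-8)^2*(e12)^2 = 64*(+1) = 64 (a basis 2-blade squares to minus the product of its generators' squares).
B^2 = 64 — since the square is positive, the closed form is hyperbolic: l = 8, alpha*l = -1, so exp(alpha B) = cosh(-1) + (sinh(-1)/8)*B = cosh(1) + (-sinh(1)/8)*B.
Answer: cosh(1) + sinh(1)*e12


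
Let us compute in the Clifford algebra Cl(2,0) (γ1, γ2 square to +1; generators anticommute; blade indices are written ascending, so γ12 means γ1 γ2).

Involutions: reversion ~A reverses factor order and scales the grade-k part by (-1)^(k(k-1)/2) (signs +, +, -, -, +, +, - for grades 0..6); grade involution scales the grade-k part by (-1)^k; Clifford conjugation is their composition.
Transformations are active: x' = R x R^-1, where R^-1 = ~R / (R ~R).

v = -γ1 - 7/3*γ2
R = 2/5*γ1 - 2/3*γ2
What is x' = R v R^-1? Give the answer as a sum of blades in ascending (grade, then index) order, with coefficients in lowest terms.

~R = 2/5*γ1 - 2/3*γ2, and R ~R = 136/225, so R^-1 = ~R / (136/225).
R v = 52/45 - 8/5*γ12
Answer: 43/17*γ1 - 11/51*γ2


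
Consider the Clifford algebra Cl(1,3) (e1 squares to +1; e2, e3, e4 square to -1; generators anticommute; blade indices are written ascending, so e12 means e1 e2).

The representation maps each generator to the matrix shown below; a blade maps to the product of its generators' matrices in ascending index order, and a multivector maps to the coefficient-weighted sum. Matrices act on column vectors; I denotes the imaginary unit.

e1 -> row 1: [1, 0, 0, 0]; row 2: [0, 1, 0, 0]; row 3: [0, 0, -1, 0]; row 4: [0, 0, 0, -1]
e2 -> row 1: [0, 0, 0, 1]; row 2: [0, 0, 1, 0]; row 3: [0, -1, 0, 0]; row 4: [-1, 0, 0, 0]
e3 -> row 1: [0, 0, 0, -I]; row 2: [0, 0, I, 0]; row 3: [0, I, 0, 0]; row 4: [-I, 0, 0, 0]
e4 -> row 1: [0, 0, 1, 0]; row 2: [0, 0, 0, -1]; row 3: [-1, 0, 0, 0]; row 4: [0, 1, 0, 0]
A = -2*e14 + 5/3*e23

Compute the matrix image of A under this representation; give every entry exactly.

Bivector images (products of the table entries): rho(e14) = rho(e1)rho(e4) = row 1: [0, 0, 1, 0]; row 2: [0, 0, 0, -1]; row 3: [1, 0, 0, 0]; row 4: [0, -1, 0, 0]; rho(e23) = rho(e2)rho(e3) = row 1: [-I, 0, 0, 0]; row 2: [0, I, 0, 0]; row 3: [0, 0, -I, 0]; row 4: [0, 0, 0, I].
M = (-2)*rho(e14) + (5/3)*rho(e23), summed entrywise:
Answer: row 1: [-5*I/3, 0, -2, 0]; row 2: [0, 5*I/3, 0, 2]; row 3: [-2, 0, -5*I/3, 0]; row 4: [0, 2, 0, 5*I/3]


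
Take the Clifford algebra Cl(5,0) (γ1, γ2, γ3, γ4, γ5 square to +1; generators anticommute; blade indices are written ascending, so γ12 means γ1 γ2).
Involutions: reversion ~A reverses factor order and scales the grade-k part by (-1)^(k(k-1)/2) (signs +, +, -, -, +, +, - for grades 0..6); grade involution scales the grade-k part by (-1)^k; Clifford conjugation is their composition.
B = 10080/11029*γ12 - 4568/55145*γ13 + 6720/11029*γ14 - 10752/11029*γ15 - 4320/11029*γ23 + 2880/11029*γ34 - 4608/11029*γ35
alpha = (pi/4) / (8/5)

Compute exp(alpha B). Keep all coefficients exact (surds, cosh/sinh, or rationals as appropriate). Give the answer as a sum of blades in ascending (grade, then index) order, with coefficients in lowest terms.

B^2 term by term: the squares give (10080/11029)^2*(γ12)^2 + (-4568/55145)^2*(γ13)^2 + (6720/11029)^2*(γ14)^2 + (-10752/11029)^2*(γ15)^2 + (-4320/11029)^2*(γ23)^2 + (2880/11029)^2*(γ34)^2 + (-4608/11029)^2*(γ35)^2 = 101606400/121638841*(-1) + 20866624/3040971025*(-1) + 45158400/121638841*(-1) + 115605504/121638841*(-1) + 18662400/121638841*(-1) + 8294400/121638841*(-1) + 21233664/121638841*(-1) = -64/25 (each basis 2-blade squares to minus the product of its generators' squares); cross terms between blades sharing an index anticommute and cancel; the commuting (index-disjoint) pairs give grade-4 terms 2*c*c'*(blade product), which cancel blade by blade — γ1234: 58060800/121638841 - 58060800/121638841 = 0; γ1235: -92897280/121638841 + 92897280/121638841 = 0; γ1345: 61931520/121638841 - 61931520/121638841 = 0 — confirming B is simple. So B^2 = -64/25.
B^2 = -64/25 — since the square is negative, the closed form is circular: l = 8/5, alpha*l = pi/4, so exp(alpha B) = cos(pi/4) + (sin(pi/4)/(8/5))*B = sqrt(2)/2 + (5*sqrt(2)/16)*B.
Answer: sqrt(2)/2 + 3150*sqrt(2)/11029*γ12 - 571*sqrt(2)/22058*γ13 + 2100*sqrt(2)/11029*γ14 - 3360*sqrt(2)/11029*γ15 - 1350*sqrt(2)/11029*γ23 + 900*sqrt(2)/11029*γ34 - 1440*sqrt(2)/11029*γ35


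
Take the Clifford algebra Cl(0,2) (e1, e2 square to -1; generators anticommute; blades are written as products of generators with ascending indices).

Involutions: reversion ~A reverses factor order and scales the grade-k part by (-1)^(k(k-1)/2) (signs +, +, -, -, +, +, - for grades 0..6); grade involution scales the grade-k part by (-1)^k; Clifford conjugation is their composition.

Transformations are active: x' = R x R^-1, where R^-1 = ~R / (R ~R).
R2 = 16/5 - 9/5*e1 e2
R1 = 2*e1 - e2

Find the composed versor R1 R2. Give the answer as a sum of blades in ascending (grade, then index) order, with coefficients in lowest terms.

Distribute over the terms of R1 (each basis-blade product reordered to ascending indices, repeated generators contracted through their squares):
(2*e1) R2 = 32/5*e1 + 18/5*e2
(-e2) R2 = 9/5*e1 - 16/5*e2
Summing the partial products and collecting blades:
Answer: 41/5*e1 + 2/5*e2


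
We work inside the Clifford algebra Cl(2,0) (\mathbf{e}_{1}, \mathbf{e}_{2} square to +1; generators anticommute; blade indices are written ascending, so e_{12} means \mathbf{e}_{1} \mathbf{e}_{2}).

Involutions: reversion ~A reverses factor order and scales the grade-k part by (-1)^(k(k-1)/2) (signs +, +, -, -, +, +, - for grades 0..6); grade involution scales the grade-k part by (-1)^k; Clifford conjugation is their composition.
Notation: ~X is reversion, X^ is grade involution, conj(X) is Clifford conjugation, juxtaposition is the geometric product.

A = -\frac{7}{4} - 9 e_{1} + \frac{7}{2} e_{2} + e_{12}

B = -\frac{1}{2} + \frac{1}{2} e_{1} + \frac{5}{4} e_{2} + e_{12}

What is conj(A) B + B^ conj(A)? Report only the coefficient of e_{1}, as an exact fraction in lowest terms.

first term: 2 - \frac{25}{8} e_{1} + \frac{145}{16} e_{2} + \frac{47}{4} e_{12}
second term: \frac{7}{4} - \frac{67}{8} e_{1} - \frac{73}{16} e_{2} + \frac{47}{4} e_{12}
Answer: -\frac{23}{2}


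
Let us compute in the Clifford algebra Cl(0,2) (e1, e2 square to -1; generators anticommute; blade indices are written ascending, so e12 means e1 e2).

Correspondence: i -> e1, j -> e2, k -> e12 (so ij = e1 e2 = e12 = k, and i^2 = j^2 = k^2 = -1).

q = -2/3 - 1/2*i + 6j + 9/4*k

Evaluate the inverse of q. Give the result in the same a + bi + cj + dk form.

In blades: q = -2/3 - 1/2*e1 + 6*e2 + 9/4*e12.
With qbar = -2/3 + 1/2*e1 - 6*e2 - 9/4*e12 (scalar fixed, mapped units negated), q qbar = 6013/144 (the sum of squared coefficients), so q^-1 = qbar / (6013/144) = -96/6013 + 72/6013*e1 - 864/6013*e2 - 324/6013*e12; translating back:
Answer: -96/6013 + 72/6013*i - 864/6013*j - 324/6013*k


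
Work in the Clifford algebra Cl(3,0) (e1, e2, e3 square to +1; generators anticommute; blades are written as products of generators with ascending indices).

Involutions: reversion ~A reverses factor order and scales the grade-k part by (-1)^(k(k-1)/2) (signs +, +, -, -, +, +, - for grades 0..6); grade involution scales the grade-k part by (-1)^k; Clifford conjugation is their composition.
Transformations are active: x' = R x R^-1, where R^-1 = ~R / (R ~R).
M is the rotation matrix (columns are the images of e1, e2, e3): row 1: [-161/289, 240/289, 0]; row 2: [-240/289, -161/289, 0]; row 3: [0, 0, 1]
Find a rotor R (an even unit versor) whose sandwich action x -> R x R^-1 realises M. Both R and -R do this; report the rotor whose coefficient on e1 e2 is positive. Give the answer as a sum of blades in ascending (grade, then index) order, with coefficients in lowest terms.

Method: write R = a + b12*e1 e2 + b13*e1 e3 + b23*e2 e3 with a^2 + b12^2 + b13^2 + b23^2 = 1 (so R^-1 = ~R). Expanding the columns R e_j ~R gives tr M = 4a^2 - 1 and, from the antisymmetric part, M21 - M12 = -4a*b12, M13 - M31 = 4a*b13, M32 - M23 = -4a*b23.
Here tr M = -33/289, so a^2 = (1 + tr M)/4 = 64/289 and a = ±8/17. Taking a = 8/17: M21 - M12 = -480/289, M13 - M31 = 0, M32 - M23 = 0, giving b12 = 15/17, b13 = 0, b23 = 0, i.e. R = 8/17 + 15/17*e1 e2.
Its e1 e2 coefficient is already positive.
Answer: 8/17 + 15/17*e1 e2. Sheet selection: the two-to-one cover makes ±R indistinguishable at the matrix level (trace -33/289), so uniqueness comes from the required sign on e1 e2.
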